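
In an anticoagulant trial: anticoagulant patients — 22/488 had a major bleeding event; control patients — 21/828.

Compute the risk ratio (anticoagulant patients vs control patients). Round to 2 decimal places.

risk, anticoagulant patients = 22/488 = 0.04508
risk, control patients = 21/828 = 0.02536
RR = 0.04508 / 0.02536 = 1.78

RR ≈ 1.78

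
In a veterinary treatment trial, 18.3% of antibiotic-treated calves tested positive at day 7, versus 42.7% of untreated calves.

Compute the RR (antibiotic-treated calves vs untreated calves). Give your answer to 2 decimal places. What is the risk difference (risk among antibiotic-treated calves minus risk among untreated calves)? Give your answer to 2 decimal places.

RR = 0.43; RD = -0.24

RR = 0.1830 / 0.4270 = 0.43
risk difference = 0.1830 − 0.4270 = -0.24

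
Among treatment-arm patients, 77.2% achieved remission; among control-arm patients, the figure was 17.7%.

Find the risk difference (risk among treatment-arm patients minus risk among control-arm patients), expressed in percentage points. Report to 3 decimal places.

59.500

risk difference = 0.7720 − 0.1770 = 0.5950 → 59.500 percentage points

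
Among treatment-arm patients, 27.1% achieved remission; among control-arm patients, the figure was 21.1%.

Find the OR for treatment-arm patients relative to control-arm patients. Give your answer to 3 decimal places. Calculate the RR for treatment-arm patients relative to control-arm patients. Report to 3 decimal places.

odds, treatment-arm patients = 0.2710/0.7290 = 0.3717
odds, control-arm patients = 0.2110/0.7890 = 0.2674
OR = 0.3717 / 0.2674 = 1.390
RR = 0.2710 / 0.2110 = 1.284

OR = 1.390; RR = 1.284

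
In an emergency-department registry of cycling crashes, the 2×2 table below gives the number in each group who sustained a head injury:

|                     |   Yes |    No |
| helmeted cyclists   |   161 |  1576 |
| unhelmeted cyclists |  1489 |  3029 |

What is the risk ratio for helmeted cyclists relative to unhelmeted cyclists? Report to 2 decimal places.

risk, helmeted cyclists = 161/1737 = 0.0927
risk, unhelmeted cyclists = 1489/4518 = 0.3296
RR = 0.0927 / 0.3296 = 0.28

0.28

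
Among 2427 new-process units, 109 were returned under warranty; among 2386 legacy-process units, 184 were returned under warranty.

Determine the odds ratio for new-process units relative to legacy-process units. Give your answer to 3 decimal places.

OR ≈ 0.563

odds, new-process units = 109/2318 = 0.04702
odds, legacy-process units = 184/2202 = 0.08356
OR = 0.04702 / 0.08356 = 0.563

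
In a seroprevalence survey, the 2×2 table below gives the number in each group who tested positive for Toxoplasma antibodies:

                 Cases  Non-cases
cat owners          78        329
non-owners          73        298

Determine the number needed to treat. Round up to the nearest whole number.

196

risk, cat owners = 78/407 = 0.191646
risk, non-owners = 73/371 = 0.196765
absolute risk difference = 0.005119
1 / 0.005119 = 195.351 → round up → 196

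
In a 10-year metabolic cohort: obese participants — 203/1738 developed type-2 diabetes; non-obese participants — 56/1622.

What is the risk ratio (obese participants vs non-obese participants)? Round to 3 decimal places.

risk, obese participants = 203/1738 = 0.11680
risk, non-obese participants = 56/1622 = 0.03453
RR = 0.11680 / 0.03453 = 3.383

RR = 3.383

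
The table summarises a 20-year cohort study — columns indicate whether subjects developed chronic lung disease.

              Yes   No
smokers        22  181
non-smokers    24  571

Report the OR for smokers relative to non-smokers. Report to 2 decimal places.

OR ≈ 2.89

odds, smokers = 22/181 = 0.12155
odds, non-smokers = 24/571 = 0.04203
OR = 0.12155 / 0.04203 = 2.89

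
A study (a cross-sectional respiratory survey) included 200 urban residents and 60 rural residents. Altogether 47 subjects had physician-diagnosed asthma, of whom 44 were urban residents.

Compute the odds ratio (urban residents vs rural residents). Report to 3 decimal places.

OR ≈ 5.359

urban residents without the outcome: 200 − 44 = 156
rural residents with the outcome: 47 − 44 = 3
rural residents without the outcome: 60 − 3 = 57
OR = (44 × 57) / (156 × 3) = 2508/468 ≈ 5.359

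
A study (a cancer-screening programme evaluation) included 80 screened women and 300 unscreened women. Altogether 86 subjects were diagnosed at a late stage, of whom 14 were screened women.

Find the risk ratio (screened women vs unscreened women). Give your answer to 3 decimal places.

0.729

screened women without the outcome: 80 − 14 = 66
unscreened women with the outcome: 86 − 14 = 72
unscreened women without the outcome: 300 − 72 = 228
risk, screened women = 14/80 = 0.1750
risk, unscreened women = 72/300 = 0.2400
RR = 0.1750 / 0.2400 = 0.729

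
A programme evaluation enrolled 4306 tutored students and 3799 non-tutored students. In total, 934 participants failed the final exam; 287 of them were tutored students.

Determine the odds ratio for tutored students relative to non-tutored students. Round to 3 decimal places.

OR ≈ 0.348

tutored students without the outcome: 4306 − 287 = 4019
non-tutored students with the outcome: 934 − 287 = 647
non-tutored students without the outcome: 3799 − 647 = 3152
odds, tutored students = 287/4019 = 0.0714
odds, non-tutored students = 647/3152 = 0.2053
OR = 0.0714 / 0.2053 = 0.348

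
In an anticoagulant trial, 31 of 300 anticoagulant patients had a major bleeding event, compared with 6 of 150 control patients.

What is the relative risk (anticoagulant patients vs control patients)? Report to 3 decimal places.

2.583

risk, anticoagulant patients = 31/300 = 0.10333
risk, control patients = 6/150 = 0.04000
RR = 0.10333 / 0.04000 = 2.583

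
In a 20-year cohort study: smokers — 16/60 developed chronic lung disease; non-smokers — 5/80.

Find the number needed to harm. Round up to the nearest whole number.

risk, smokers = 16/60 = 0.266667
risk, non-smokers = 5/80 = 0.062500
absolute risk difference = 0.204167
1 / 0.204167 = 4.898 → round up → 5

NNH ≈ 5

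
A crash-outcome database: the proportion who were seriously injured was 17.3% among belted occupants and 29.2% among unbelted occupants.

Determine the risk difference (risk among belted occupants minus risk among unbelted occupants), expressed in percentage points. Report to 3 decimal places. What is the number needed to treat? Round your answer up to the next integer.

RD = -11.900; NNT = 9

risk difference = 0.1730 − 0.2920 = -0.1190 → -11.900 percentage points
absolute risk difference = 0.119000
1 / 0.119000 = 8.403 → round up → 9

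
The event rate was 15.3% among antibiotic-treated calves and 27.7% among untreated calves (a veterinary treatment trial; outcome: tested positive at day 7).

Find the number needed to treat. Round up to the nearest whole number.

absolute risk difference = 0.124000
1 / 0.124000 = 8.065 → round up → 9

NNT: 9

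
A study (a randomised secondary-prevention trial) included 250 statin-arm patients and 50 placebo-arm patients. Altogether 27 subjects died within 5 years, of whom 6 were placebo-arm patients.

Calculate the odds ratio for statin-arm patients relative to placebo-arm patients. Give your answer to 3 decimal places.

OR = 0.672

statin-arm patients with the outcome: 27 − 6 = 21
statin-arm patients without the outcome: 250 − 21 = 229
placebo-arm patients without the outcome: 50 − 6 = 44
OR = (21 × 44) / (229 × 6) = 924/1374 ≈ 0.672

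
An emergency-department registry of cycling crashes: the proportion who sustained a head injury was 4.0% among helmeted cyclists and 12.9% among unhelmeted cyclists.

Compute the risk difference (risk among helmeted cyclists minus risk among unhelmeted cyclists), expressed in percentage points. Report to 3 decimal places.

-8.900

risk difference = 0.04000 − 0.12900 = -0.08900 → -8.900 percentage points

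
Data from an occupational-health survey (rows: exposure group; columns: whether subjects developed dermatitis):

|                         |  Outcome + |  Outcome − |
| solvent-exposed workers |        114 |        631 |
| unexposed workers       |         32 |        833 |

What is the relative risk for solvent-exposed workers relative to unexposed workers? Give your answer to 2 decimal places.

risk, solvent-exposed workers = 114/745 = 0.15302
risk, unexposed workers = 32/865 = 0.03699
RR = 0.15302 / 0.03699 = 4.14

4.14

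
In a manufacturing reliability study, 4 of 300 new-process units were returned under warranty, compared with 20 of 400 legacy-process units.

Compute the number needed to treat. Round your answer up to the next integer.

28

risk, new-process units = 4/300 = 0.013333
risk, legacy-process units = 20/400 = 0.050000
absolute risk difference = 0.036667
1 / 0.036667 = 27.272 → round up → 28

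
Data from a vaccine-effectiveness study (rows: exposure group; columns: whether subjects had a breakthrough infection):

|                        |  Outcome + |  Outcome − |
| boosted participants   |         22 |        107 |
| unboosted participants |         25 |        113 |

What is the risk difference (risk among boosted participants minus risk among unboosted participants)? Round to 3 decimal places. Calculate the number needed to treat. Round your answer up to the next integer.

risk, boosted participants = 22/129 = 0.1705
risk, unboosted participants = 25/138 = 0.1812
risk difference = 0.1705 − 0.1812 = -0.011
absolute risk difference = 0.010617
1 / 0.010617 = 94.189 → round up → 95

RD = -0.011; NNT = 95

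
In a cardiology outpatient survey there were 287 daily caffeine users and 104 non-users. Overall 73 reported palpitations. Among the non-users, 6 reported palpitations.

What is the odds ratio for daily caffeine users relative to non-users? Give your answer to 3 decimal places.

daily caffeine users with the outcome: 73 − 6 = 67
daily caffeine users without the outcome: 287 − 67 = 220
non-users without the outcome: 104 − 6 = 98
OR = (67 × 98) / (220 × 6) = 6566/1320 ≈ 4.974

OR ≈ 4.974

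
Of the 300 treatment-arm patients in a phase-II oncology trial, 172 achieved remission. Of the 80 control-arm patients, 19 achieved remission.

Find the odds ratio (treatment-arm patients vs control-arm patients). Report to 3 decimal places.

odds, treatment-arm patients = 172/128 = 1.3438
odds, control-arm patients = 19/61 = 0.3115
OR = 1.3438 / 0.3115 = 4.314

4.314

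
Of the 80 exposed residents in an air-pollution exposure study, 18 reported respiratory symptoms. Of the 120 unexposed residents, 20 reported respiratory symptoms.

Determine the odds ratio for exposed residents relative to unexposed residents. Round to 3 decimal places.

odds, exposed residents = 18/62 = 0.2903
odds, unexposed residents = 20/100 = 0.2000
OR = 0.2903 / 0.2000 = 1.452

OR: 1.452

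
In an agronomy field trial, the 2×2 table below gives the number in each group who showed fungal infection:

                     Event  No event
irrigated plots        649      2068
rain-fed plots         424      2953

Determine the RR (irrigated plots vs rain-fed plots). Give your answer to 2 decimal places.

RR = 1.90

risk, irrigated plots = 649/2717 = 0.2389
risk, rain-fed plots = 424/3377 = 0.1256
RR = 0.2389 / 0.1256 = 1.90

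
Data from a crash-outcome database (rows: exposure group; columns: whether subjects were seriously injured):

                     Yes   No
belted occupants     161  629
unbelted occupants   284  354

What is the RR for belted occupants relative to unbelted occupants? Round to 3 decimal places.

RR: 0.458

risk, belted occupants = 161/790 = 0.2038
risk, unbelted occupants = 284/638 = 0.4451
RR = 0.2038 / 0.4451 = 0.458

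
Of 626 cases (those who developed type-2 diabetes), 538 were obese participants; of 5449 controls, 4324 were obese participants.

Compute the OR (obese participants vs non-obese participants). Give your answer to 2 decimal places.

OR = (538 × 1125) / (4324 × 88) = 605250/380512 ≈ 1.59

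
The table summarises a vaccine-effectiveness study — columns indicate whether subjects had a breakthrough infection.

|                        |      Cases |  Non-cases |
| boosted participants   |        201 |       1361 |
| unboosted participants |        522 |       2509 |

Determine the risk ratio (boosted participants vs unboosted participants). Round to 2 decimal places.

risk, boosted participants = 201/1562 = 0.1287
risk, unboosted participants = 522/3031 = 0.1722
RR = 0.1287 / 0.1722 = 0.75

0.75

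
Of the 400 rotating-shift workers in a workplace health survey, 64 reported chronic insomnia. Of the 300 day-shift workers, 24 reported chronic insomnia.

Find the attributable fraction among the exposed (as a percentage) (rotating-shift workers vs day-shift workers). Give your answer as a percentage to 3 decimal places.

AR% = 50.000%

risk, rotating-shift workers = 64/400 = 0.1600
risk, day-shift workers = 24/300 = 0.0800
AR% = (0.1600 − 0.0800) / 0.1600 = 0.5000 → 50.000%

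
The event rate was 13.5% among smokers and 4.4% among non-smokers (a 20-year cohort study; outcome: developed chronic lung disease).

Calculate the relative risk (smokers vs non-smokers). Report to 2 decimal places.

RR = 0.13500 / 0.04400 = 3.07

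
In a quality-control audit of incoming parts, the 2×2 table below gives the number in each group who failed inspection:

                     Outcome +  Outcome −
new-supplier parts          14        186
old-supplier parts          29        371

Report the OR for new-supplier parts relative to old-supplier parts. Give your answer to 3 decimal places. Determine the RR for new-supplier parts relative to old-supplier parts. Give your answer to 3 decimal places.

odds, new-supplier parts = 14/186 = 0.0753
odds, old-supplier parts = 29/371 = 0.0782
OR = 0.0753 / 0.0782 = 0.963
risk, new-supplier parts = 14/200 = 0.0700
risk, old-supplier parts = 29/400 = 0.0725
RR = 0.0700 / 0.0725 = 0.966

OR = 0.963; RR = 0.966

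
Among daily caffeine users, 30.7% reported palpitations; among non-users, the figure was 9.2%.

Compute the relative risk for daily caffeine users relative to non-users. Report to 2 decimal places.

RR = 0.3070 / 0.0920 = 3.34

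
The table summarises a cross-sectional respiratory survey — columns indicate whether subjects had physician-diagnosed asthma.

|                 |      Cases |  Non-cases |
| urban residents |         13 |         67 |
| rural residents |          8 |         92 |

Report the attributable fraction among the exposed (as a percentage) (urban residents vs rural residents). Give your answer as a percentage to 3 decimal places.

risk, urban residents = 13/80 = 0.1625
risk, rural residents = 8/100 = 0.0800
AR% = (0.1625 − 0.0800) / 0.1625 = 0.5077 → 50.769%

50.769%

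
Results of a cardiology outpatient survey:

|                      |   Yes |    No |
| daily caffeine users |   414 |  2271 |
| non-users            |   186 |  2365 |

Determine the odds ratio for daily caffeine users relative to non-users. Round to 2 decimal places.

OR = 2.32

odds, daily caffeine users = 414/2271 = 0.1823
odds, non-users = 186/2365 = 0.0786
OR = 0.1823 / 0.0786 = 2.32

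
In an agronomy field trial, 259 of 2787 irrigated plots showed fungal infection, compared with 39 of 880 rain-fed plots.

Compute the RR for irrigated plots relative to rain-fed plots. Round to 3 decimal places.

RR: 2.097

risk, irrigated plots = 259/2787 = 0.09293
risk, rain-fed plots = 39/880 = 0.04432
RR = 0.09293 / 0.04432 = 2.097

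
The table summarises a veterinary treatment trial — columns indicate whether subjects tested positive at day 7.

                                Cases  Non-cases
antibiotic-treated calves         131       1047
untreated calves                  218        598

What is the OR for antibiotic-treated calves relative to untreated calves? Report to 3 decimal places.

OR = (131 × 598) / (1047 × 218) = 78338/228246 ≈ 0.343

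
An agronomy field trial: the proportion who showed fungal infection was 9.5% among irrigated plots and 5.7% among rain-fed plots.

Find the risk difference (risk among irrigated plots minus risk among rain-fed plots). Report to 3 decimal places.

risk difference = 0.0950 − 0.0570 = 0.038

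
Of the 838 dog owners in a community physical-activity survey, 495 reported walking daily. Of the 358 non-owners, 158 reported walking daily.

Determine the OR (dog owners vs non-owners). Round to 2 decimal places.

1.83

odds, dog owners = 495/343 = 1.4431
odds, non-owners = 158/200 = 0.7900
OR = 1.4431 / 0.7900 = 1.83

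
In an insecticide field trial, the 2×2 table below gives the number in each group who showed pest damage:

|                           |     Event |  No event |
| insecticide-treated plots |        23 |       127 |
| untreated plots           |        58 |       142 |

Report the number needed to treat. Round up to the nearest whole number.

risk, insecticide-treated plots = 23/150 = 0.153333
risk, untreated plots = 58/200 = 0.290000
absolute risk difference = 0.136667
1 / 0.136667 = 7.317 → round up → 8

NNT = 8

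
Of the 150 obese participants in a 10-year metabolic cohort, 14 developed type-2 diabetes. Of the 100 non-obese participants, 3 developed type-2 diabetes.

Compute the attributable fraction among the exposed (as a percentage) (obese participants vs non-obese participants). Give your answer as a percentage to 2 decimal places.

67.86%

risk, obese participants = 14/150 = 0.09333
risk, non-obese participants = 3/100 = 0.03000
AR% = (0.09333 − 0.03000) / 0.09333 = 0.6786 → 67.86%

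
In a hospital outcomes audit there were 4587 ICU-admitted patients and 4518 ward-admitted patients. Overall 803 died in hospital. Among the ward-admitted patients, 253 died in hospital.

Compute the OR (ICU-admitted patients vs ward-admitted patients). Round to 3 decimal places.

ICU-admitted patients with the outcome: 803 − 253 = 550
ICU-admitted patients without the outcome: 4587 − 550 = 4037
ward-admitted patients without the outcome: 4518 − 253 = 4265
OR = (550 × 4265) / (4037 × 253) = 2345750/1021361 ≈ 2.297

2.297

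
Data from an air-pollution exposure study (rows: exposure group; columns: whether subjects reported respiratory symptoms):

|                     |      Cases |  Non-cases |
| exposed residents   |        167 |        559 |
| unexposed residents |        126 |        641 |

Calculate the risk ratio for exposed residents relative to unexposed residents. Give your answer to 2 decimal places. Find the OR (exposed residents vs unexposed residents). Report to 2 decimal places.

risk, exposed residents = 167/726 = 0.2300
risk, unexposed residents = 126/767 = 0.1643
RR = 0.2300 / 0.1643 = 1.40
OR = (167 × 641) / (559 × 126) = 107047/70434 ≈ 1.52

RR = 1.40; OR = 1.52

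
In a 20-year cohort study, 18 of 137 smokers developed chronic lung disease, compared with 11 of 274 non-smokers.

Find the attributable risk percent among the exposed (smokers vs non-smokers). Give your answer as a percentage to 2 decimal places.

risk, smokers = 18/137 = 0.13139
risk, non-smokers = 11/274 = 0.04015
AR% = (0.13139 − 0.04015) / 0.13139 = 0.6944 → 69.44%

69.44%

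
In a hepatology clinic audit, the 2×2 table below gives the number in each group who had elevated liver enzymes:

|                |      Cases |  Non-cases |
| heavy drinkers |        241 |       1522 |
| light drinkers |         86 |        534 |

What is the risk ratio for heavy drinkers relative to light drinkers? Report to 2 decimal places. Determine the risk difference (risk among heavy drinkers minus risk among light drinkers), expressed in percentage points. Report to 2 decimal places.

risk, heavy drinkers = 241/1763 = 0.1367
risk, light drinkers = 86/620 = 0.1387
RR = 0.1367 / 0.1387 = 0.99
risk difference = 0.1367 − 0.1387 = -0.0020 → -0.20 percentage points

RR = 0.99; RD = -0.20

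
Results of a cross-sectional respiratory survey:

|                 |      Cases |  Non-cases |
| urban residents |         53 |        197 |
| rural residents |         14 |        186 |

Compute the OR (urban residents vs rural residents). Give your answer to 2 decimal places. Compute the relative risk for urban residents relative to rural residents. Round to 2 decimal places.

OR = 3.57; RR = 3.03

OR = (53 × 186) / (197 × 14) = 9858/2758 ≈ 3.57
risk, urban residents = 53/250 = 0.2120
risk, rural residents = 14/200 = 0.0700
RR = 0.2120 / 0.0700 = 3.03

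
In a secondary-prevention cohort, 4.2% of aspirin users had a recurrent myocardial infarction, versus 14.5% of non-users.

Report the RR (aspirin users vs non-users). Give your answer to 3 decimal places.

RR = 0.04200 / 0.14500 = 0.290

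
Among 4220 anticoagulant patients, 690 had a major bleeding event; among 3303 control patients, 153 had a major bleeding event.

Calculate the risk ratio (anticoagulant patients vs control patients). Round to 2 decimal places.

risk, anticoagulant patients = 690/4220 = 0.16351
risk, control patients = 153/3303 = 0.04632
RR = 0.16351 / 0.04632 = 3.53

3.53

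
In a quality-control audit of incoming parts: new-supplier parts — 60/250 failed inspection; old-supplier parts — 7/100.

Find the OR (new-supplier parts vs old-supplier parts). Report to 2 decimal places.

OR = (60 × 93) / (190 × 7) = 5580/1330 ≈ 4.20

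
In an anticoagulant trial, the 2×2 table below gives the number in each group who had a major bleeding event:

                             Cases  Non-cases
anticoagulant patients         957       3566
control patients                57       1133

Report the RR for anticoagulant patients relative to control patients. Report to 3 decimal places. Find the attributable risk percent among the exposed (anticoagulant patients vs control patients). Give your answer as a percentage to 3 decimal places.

risk, anticoagulant patients = 957/4523 = 0.21159
risk, control patients = 57/1190 = 0.04790
RR = 0.21159 / 0.04790 = 4.417
AR% = (0.21159 − 0.04790) / 0.21159 = 0.7736 → 77.362%

RR = 4.417; AR% = 77.362%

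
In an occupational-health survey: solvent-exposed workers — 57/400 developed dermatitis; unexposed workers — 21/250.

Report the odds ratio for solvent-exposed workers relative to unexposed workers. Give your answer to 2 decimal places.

OR = (57 × 229) / (343 × 21) = 13053/7203 ≈ 1.81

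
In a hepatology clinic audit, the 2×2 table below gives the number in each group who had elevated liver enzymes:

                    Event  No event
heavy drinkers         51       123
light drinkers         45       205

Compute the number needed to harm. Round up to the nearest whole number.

risk, heavy drinkers = 51/174 = 0.293103
risk, light drinkers = 45/250 = 0.180000
absolute risk difference = 0.113103
1 / 0.113103 = 8.841 → round up → 9

9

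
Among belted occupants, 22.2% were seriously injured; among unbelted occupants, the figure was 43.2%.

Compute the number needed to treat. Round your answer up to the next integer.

absolute risk difference = 0.210000
1 / 0.210000 = 4.762 → round up → 5

5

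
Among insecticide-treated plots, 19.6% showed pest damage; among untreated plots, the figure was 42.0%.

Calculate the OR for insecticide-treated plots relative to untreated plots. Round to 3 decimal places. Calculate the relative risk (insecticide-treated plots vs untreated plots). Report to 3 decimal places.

odds, insecticide-treated plots = 0.1960/0.8040 = 0.2438
odds, untreated plots = 0.4200/0.5800 = 0.7241
OR = 0.2438 / 0.7241 = 0.337
RR = 0.1960 / 0.4200 = 0.467

OR = 0.337; RR = 0.467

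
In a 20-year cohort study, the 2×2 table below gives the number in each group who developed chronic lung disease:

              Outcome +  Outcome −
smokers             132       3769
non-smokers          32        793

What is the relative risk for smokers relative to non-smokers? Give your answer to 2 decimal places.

risk, smokers = 132/3901 = 0.03384
risk, non-smokers = 32/825 = 0.03879
RR = 0.03384 / 0.03879 = 0.87

RR = 0.87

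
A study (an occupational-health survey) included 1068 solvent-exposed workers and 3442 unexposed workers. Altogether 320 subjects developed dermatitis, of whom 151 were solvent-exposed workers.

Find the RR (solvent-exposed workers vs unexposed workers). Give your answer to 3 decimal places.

RR ≈ 2.880

solvent-exposed workers without the outcome: 1068 − 151 = 917
unexposed workers with the outcome: 320 − 151 = 169
unexposed workers without the outcome: 3442 − 169 = 3273
risk, solvent-exposed workers = 151/1068 = 0.14139
risk, unexposed workers = 169/3442 = 0.04910
RR = 0.14139 / 0.04910 = 2.880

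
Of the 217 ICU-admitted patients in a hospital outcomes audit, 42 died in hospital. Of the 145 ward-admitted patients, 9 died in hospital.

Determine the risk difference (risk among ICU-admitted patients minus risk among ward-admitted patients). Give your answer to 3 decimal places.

RD ≈ 0.131

risk, ICU-admitted patients = 42/217 = 0.1935
risk, ward-admitted patients = 9/145 = 0.0621
risk difference = 0.1935 − 0.0621 = 0.131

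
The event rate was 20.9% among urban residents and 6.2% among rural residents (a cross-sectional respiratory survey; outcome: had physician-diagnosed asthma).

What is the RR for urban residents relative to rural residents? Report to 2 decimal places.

RR = 0.2090 / 0.0620 = 3.37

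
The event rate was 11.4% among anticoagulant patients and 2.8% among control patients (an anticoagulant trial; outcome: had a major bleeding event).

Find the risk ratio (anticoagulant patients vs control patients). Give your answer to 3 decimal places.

RR = 0.11400 / 0.02800 = 4.071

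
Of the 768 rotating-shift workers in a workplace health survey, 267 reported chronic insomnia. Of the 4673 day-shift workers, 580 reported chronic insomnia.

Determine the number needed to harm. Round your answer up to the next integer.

NNH ≈ 5

risk, rotating-shift workers = 267/768 = 0.347656
risk, day-shift workers = 580/4673 = 0.124117
absolute risk difference = 0.223539
1 / 0.223539 = 4.473 → round up → 5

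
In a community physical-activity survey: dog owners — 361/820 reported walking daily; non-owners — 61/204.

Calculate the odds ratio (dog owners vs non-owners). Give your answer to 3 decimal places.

OR = (361 × 143) / (459 × 61) = 51623/27999 ≈ 1.844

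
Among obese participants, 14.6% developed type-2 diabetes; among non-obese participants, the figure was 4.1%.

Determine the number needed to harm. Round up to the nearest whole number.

10

absolute risk difference = 0.105000
1 / 0.105000 = 9.524 → round up → 10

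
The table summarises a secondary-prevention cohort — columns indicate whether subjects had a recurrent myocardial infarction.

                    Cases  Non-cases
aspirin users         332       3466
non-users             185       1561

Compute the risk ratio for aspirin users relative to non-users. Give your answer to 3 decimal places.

risk, aspirin users = 332/3798 = 0.0874
risk, non-users = 185/1746 = 0.1060
RR = 0.0874 / 0.1060 = 0.825

RR: 0.825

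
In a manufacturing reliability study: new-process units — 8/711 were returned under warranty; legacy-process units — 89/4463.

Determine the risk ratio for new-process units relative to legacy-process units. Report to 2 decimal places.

RR ≈ 0.56

risk, new-process units = 8/711 = 0.01125
risk, legacy-process units = 89/4463 = 0.01994
RR = 0.01125 / 0.01994 = 0.56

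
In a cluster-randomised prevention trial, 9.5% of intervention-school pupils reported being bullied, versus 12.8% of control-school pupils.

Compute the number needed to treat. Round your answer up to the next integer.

31

absolute risk difference = 0.033000
1 / 0.033000 = 30.303 → round up → 31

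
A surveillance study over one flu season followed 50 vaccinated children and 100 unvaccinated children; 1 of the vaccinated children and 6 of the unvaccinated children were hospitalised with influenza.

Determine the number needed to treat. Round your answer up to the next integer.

NNT: 25

risk, vaccinated children = 1/50 = 0.020000
risk, unvaccinated children = 6/100 = 0.060000
absolute risk difference = 0.040000
1 / 0.040000 = 25.000 → round up → 25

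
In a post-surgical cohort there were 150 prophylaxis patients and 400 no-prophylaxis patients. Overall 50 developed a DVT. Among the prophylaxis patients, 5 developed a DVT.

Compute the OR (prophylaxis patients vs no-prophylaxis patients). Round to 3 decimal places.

OR: 0.272

prophylaxis patients without the outcome: 150 − 5 = 145
no-prophylaxis patients with the outcome: 50 − 5 = 45
no-prophylaxis patients without the outcome: 400 − 45 = 355
odds, prophylaxis patients = 5/145 = 0.03448
odds, no-prophylaxis patients = 45/355 = 0.12676
OR = 0.03448 / 0.12676 = 0.272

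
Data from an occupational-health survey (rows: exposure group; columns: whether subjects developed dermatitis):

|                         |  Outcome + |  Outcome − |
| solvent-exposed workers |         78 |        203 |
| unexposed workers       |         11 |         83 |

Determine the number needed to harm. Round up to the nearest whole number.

7

risk, solvent-exposed workers = 78/281 = 0.277580
risk, unexposed workers = 11/94 = 0.117021
absolute risk difference = 0.160559
1 / 0.160559 = 6.228 → round up → 7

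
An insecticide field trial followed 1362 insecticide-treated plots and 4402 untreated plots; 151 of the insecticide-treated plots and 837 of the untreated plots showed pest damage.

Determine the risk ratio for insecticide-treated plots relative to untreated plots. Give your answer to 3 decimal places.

RR: 0.583

risk, insecticide-treated plots = 151/1362 = 0.1109
risk, untreated plots = 837/4402 = 0.1901
RR = 0.1109 / 0.1901 = 0.583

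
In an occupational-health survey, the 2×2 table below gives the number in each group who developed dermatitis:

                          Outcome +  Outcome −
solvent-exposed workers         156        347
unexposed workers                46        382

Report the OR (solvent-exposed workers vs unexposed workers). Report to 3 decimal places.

OR = (156 × 382) / (347 × 46) = 59592/15962 ≈ 3.733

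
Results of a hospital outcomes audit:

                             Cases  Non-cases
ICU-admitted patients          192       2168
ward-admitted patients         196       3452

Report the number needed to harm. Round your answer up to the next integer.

37

risk, ICU-admitted patients = 192/2360 = 0.081356
risk, ward-admitted patients = 196/3648 = 0.053728
absolute risk difference = 0.027628
1 / 0.027628 = 36.195 → round up → 37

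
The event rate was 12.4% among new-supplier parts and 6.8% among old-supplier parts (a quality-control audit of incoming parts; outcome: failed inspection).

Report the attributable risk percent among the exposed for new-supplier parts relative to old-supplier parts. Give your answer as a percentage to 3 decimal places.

AR% = (0.1240 − 0.0680) / 0.1240 = 0.4516 → 45.161%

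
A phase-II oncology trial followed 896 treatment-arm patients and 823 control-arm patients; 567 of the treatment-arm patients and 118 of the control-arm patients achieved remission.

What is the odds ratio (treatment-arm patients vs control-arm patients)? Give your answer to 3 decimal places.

OR = (567 × 705) / (329 × 118) = 399735/38822 ≈ 10.297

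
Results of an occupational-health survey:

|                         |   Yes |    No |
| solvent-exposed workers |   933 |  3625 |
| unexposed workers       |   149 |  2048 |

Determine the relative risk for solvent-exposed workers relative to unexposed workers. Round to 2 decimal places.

risk, solvent-exposed workers = 933/4558 = 0.2047
risk, unexposed workers = 149/2197 = 0.0678
RR = 0.2047 / 0.0678 = 3.02

RR ≈ 3.02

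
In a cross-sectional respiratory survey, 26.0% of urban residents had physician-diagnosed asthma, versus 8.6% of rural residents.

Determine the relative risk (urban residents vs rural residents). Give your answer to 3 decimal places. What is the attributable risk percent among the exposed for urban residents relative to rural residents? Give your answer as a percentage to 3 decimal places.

RR = 0.2600 / 0.0860 = 3.023
AR% = (0.2600 − 0.0860) / 0.2600 = 0.6692 → 66.923%

RR = 3.023; AR% = 66.923%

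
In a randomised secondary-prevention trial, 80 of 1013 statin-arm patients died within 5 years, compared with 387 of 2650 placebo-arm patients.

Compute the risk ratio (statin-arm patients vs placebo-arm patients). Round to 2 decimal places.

risk, statin-arm patients = 80/1013 = 0.0790
risk, placebo-arm patients = 387/2650 = 0.1460
RR = 0.0790 / 0.1460 = 0.54

RR ≈ 0.54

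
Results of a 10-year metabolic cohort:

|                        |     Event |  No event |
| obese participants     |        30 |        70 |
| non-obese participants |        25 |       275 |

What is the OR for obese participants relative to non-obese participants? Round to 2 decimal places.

OR = (30 × 275) / (70 × 25) = 8250/1750 ≈ 4.71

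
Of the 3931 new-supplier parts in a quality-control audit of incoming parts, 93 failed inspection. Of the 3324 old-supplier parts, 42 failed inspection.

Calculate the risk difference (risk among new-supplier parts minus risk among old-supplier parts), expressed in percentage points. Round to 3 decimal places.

RD: 1.102

risk, new-supplier parts = 93/3931 = 0.02366
risk, old-supplier parts = 42/3324 = 0.01264
risk difference = 0.02366 − 0.01264 = 0.01102 → 1.102 percentage points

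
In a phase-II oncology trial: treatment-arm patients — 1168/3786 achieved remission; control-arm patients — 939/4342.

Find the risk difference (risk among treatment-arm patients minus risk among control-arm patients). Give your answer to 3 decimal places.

risk, treatment-arm patients = 1168/3786 = 0.3085
risk, control-arm patients = 939/4342 = 0.2163
risk difference = 0.3085 − 0.2163 = 0.092

0.092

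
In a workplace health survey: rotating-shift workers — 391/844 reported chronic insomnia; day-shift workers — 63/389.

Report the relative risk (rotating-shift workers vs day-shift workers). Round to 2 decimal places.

RR = 2.86

risk, rotating-shift workers = 391/844 = 0.4633
risk, day-shift workers = 63/389 = 0.1620
RR = 0.4633 / 0.1620 = 2.86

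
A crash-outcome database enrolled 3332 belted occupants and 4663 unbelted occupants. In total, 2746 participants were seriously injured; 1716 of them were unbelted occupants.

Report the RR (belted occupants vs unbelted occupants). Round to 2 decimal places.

0.84

belted occupants with the outcome: 2746 − 1716 = 1030
belted occupants without the outcome: 3332 − 1030 = 2302
unbelted occupants without the outcome: 4663 − 1716 = 2947
risk, belted occupants = 1030/3332 = 0.3091
risk, unbelted occupants = 1716/4663 = 0.3680
RR = 0.3091 / 0.3680 = 0.84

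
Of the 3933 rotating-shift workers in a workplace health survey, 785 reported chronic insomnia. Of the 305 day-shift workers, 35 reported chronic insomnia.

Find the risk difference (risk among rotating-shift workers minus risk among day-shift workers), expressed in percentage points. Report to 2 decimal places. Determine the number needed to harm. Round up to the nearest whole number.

RD = 8.48; NNH = 12

risk, rotating-shift workers = 785/3933 = 0.1996
risk, day-shift workers = 35/305 = 0.1148
risk difference = 0.1996 − 0.1148 = 0.0848 → 8.48 percentage points
absolute risk difference = 0.084839
1 / 0.084839 = 11.787 → round up → 12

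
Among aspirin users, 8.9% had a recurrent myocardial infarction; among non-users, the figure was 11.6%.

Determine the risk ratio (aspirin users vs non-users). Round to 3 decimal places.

RR = 0.0890 / 0.1160 = 0.767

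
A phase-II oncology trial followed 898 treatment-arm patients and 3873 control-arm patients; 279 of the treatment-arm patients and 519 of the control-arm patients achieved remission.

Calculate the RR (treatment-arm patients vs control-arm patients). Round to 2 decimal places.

risk, treatment-arm patients = 279/898 = 0.3107
risk, control-arm patients = 519/3873 = 0.1340
RR = 0.3107 / 0.1340 = 2.32

RR: 2.32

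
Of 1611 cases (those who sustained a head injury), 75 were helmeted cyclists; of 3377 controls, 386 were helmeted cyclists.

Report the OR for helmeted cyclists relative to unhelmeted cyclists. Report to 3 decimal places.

odds, helmeted cyclists = 75/386 = 0.1943
odds, unhelmeted cyclists = 1536/2991 = 0.5135
OR = 0.1943 / 0.5135 = 0.378

OR: 0.378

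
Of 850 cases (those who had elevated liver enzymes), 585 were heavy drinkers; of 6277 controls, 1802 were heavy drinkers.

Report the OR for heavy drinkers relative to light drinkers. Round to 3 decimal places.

OR = (585 × 4475) / (1802 × 265) = 2617875/477530 ≈ 5.482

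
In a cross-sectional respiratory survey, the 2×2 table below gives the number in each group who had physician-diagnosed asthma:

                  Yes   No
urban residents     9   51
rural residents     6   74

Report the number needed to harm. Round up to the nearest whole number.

NNH: 14

risk, urban residents = 9/60 = 0.150000
risk, rural residents = 6/80 = 0.075000
absolute risk difference = 0.075000
1 / 0.075000 = 13.333 → round up → 14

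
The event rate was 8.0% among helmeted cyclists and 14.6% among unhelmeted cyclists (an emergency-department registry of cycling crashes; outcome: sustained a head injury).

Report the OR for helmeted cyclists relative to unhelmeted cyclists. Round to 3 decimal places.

odds, helmeted cyclists = 0.0800/0.9200 = 0.0870
odds, unhelmeted cyclists = 0.1460/0.8540 = 0.1710
OR = 0.0870 / 0.1710 = 0.509

0.509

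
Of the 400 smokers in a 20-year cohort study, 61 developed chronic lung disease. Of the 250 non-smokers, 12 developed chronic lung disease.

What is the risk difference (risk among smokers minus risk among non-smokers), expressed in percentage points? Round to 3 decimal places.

RD: 10.450

risk, smokers = 61/400 = 0.15250
risk, non-smokers = 12/250 = 0.04800
risk difference = 0.15250 − 0.04800 = 0.10450 → 10.450 percentage points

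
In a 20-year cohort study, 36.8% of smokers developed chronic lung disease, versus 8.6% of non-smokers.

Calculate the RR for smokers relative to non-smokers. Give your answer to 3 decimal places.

RR = 0.3680 / 0.0860 = 4.279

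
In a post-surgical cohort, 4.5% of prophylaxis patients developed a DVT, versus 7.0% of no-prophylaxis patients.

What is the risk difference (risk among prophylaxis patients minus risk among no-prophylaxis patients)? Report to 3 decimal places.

risk difference = 0.04500 − 0.07000 = -0.025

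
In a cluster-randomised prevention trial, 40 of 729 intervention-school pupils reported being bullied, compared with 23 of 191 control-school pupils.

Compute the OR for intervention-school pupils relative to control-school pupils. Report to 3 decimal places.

0.424

odds, intervention-school pupils = 40/689 = 0.0581
odds, control-school pupils = 23/168 = 0.1369
OR = 0.0581 / 0.1369 = 0.424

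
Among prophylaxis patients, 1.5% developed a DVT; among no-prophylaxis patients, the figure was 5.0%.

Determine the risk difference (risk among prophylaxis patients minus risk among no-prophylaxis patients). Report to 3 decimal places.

risk difference = 0.01500 − 0.05000 = -0.035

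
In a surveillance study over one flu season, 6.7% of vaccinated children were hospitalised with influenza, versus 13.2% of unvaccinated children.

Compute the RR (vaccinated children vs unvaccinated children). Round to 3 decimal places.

RR = 0.0670 / 0.1320 = 0.508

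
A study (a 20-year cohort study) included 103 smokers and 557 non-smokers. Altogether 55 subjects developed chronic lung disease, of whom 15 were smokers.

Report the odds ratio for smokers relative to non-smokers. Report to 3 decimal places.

smokers without the outcome: 103 − 15 = 88
non-smokers with the outcome: 55 − 15 = 40
non-smokers without the outcome: 557 − 40 = 517
OR = (15 × 517) / (88 × 40) = 7755/3520 ≈ 2.203

2.203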